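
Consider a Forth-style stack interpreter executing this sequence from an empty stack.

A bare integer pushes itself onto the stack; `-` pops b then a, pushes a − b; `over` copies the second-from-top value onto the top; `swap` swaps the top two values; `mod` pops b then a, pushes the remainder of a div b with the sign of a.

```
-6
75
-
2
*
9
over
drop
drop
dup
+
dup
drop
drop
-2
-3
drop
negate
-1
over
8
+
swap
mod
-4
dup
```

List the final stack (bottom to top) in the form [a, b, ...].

-6      [-6]
75      [-6, 75]
-       [-81]
2       [-81, 2]
*       [-162]
9       [-162, 9]
over    [-162, 9, -162]
drop    [-162, 9]
drop    [-162]
dup     [-162, -162]
+       [-324]
dup     [-324, -324]
drop    [-324]
drop    []
-2      [-2]
-3      [-2, -3]
drop    [-2]
negate  [2]
-1      [2, -1]
over    [2, -1, 2]
8       [2, -1, 2, 8]
+       [2, -1, 10]
swap    [2, 10, -1]
mod     [2, 0]
-4      [2, 0, -4]
dup     [2, 0, -4, -4]

[2, 0, -4, -4]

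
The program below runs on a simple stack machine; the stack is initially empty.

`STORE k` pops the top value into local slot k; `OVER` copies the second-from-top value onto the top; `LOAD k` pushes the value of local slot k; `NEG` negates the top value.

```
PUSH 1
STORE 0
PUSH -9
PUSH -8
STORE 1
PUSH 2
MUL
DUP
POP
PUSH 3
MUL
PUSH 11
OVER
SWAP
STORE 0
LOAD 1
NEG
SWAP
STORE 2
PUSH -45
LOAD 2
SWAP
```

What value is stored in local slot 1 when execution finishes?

-8

PUSH 1   : [1]
STORE 0  : []
PUSH -9  : [-9]
PUSH -8  : [-9, -8]
STORE 1  : [-9]
PUSH 2   : [-9, 2]
MUL      : [-18]
DUP      : [-18, -18]
POP      : [-18]
PUSH 3   : [-18, 3]
MUL      : [-54]
PUSH 11  : [-54, 11]
OVER     : [-54, 11, -54]
SWAP     : [-54, -54, 11]
STORE 0  : [-54, -54]
LOAD 1   : [-54, -54, -8]
NEG      : [-54, -54, 8]
SWAP     : [-54, 8, -54]
STORE 2  : [-54, 8]
PUSH -45 : [-54, 8, -45]
LOAD 2   : [-54, 8, -45, -54]
SWAP     : [-54, 8, -54, -45]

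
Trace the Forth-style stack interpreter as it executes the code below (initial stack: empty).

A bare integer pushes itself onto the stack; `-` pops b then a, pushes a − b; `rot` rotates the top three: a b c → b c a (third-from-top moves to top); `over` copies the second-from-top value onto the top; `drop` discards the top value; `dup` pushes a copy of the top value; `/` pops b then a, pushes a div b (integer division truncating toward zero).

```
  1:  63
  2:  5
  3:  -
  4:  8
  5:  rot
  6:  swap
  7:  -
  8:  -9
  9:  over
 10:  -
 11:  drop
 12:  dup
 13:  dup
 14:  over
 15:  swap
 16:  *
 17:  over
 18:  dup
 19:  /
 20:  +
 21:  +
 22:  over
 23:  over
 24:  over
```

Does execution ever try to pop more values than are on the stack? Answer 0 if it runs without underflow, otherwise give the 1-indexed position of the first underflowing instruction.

63  63
5   63 5
-   58
8   58 8
rot  — needs 3 operands, stack has 2 → underflow

5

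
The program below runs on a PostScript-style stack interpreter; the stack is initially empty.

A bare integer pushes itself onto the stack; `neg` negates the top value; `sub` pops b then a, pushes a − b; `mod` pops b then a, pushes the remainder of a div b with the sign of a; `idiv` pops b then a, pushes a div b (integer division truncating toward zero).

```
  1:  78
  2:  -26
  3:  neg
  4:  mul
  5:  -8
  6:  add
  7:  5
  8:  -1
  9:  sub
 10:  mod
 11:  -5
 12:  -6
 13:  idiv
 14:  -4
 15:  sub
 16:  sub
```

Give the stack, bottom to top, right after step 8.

[2020, 5, -1]

78   78
-26  78 -26
neg  78 26
mul  2028
-8   2028 -8
add  2020
5    2020 5
-1   2020 5 -1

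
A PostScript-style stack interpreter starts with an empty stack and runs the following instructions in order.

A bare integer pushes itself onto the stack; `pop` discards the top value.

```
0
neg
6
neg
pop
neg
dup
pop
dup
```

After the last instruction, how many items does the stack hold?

2

0    0
neg  0
6    0 6
neg  0 -6
pop  0
neg  0
dup  0 0
pop  0
dup  0 0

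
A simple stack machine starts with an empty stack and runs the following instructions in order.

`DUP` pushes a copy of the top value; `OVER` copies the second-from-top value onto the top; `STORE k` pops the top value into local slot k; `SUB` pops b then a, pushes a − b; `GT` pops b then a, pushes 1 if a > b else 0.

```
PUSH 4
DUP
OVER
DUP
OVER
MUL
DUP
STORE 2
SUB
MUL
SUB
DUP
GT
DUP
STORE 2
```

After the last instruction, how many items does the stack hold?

PUSH 4  -> 4
DUP     -> 4 4
OVER    -> 4 4 4
DUP     -> 4 4 4 4
OVER    -> 4 4 4 4 4
MUL     -> 4 4 4 16
DUP     -> 4 4 4 16 16
STORE 2 -> 4 4 4 16
SUB     -> 4 4 -12
MUL     -> 4 -48
SUB     -> 52
DUP     -> 52 52
GT      -> 0
DUP     -> 0 0
STORE 2 -> 0

1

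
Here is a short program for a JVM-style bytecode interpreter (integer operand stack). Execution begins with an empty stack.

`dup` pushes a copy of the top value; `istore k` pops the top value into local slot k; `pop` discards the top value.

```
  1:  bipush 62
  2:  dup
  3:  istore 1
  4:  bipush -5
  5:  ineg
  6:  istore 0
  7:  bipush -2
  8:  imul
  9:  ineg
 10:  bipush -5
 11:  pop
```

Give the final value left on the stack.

124

bipush 62 -> [62]
dup       -> [62, 62]
istore 1  -> [62]
bipush -5 -> [62, -5]
ineg      -> [62, 5]
istore 0  -> [62]
bipush -2 -> [62, -2]
imul      -> [-124]
ineg      -> [124]
bipush -5 -> [124, -5]
pop       -> [124]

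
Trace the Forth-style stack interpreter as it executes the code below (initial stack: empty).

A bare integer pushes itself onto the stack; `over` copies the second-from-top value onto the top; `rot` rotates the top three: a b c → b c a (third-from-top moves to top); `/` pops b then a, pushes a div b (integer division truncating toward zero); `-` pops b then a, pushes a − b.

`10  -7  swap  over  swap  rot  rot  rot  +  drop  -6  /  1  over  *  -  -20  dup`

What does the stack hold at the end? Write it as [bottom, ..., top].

10   : [10]
-7   : [10, -7]
swap : [-7, 10]
over : [-7, 10, -7]
swap : [-7, -7, 10]
rot  : [-7, 10, -7]
rot  : [10, -7, -7]
rot  : [-7, -7, 10]
+    : [-7, 3]
drop : [-7]
-6   : [-7, -6]
/    : [1]
1    : [1, 1]
over : [1, 1, 1]
*    : [1, 1]
-    : [0]
-20  : [0, -20]
dup  : [0, -20, -20]

[0, -20, -20]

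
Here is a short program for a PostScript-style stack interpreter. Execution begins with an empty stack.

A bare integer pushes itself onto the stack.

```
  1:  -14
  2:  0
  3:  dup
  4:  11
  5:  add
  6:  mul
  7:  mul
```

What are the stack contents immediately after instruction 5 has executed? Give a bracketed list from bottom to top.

-14 : [-14]
0   : [-14, 0]
dup : [-14, 0, 0]
11  : [-14, 0, 0, 11]
add : [-14, 0, 11]

[-14, 0, 11]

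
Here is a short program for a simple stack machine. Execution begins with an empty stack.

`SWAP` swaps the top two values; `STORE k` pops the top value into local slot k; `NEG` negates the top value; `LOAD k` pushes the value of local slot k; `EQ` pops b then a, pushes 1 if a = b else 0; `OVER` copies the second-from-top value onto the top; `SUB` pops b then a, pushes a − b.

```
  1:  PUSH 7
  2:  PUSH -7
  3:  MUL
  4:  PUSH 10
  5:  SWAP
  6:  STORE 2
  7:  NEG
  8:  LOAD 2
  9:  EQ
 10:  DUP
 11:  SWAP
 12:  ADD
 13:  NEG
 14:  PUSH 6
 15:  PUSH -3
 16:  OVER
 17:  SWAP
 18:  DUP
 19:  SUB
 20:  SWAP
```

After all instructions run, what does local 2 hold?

PUSH 7  → [7]
PUSH -7 → [7, -7]
MUL     → [-49]
PUSH 10 → [-49, 10]
SWAP    → [10, -49]
STORE 2 → [10]
NEG     → [-10]
LOAD 2  → [-10, -49]
EQ      → [0]
DUP     → [0, 0]
SWAP    → [0, 0]
ADD     → [0]
NEG     → [0]
PUSH 6  → [0, 6]
PUSH -3 → [0, 6, -3]
OVER    → [0, 6, -3, 6]
SWAP    → [0, 6, 6, -3]
DUP     → [0, 6, 6, -3, -3]
SUB     → [0, 6, 6, 0]
SWAP    → [0, 6, 0, 6]

-49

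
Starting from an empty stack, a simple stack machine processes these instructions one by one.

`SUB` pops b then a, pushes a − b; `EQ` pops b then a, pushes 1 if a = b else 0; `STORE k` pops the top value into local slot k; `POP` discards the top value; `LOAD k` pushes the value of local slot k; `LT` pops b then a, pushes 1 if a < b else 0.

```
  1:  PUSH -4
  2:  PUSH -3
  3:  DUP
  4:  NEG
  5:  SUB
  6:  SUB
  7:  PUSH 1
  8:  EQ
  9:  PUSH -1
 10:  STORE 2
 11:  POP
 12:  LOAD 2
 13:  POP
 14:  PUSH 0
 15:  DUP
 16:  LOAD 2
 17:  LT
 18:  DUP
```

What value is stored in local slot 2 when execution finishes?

-1

PUSH -4 -> [-4]
PUSH -3 -> [-4, -3]
DUP     -> [-4, -3, -3]
NEG     -> [-4, -3, 3]
SUB     -> [-4, -6]
SUB     -> [2]
PUSH 1  -> [2, 1]
EQ      -> [0]
PUSH -1 -> [0, -1]
STORE 2 -> [0]
POP     -> []
LOAD 2  -> [-1]
POP     -> []
PUSH 0  -> [0]
DUP     -> [0, 0]
LOAD 2  -> [0, 0, -1]
LT      -> [0, 0]
DUP     -> [0, 0, 0]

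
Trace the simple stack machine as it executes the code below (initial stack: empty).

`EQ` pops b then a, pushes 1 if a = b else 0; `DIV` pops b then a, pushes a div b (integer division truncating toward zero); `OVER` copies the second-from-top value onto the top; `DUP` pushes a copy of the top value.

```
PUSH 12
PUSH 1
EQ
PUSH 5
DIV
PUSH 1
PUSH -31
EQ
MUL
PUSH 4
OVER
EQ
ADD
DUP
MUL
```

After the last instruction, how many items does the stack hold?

PUSH 12   [12]
PUSH 1    [12, 1]
EQ        [0]
PUSH 5    [0, 5]
DIV       [0]
PUSH 1    [0, 1]
PUSH -31  [0, 1, -31]
EQ        [0, 0]
MUL       [0]
PUSH 4    [0, 4]
OVER      [0, 4, 0]
EQ        [0, 0]
ADD       [0]
DUP       [0, 0]
MUL       [0]

1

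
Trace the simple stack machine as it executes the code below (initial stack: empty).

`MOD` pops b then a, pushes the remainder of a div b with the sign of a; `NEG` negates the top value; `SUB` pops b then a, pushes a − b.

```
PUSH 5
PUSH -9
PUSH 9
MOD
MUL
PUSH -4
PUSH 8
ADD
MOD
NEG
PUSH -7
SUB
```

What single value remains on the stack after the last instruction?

7

PUSH 5  -> 5
PUSH -9 -> 5 -9
PUSH 9  -> 5 -9 9
MOD     -> 5 0
MUL     -> 0
PUSH -4 -> 0 -4
PUSH 8  -> 0 -4 8
ADD     -> 0 4
MOD     -> 0
NEG     -> 0
PUSH -7 -> 0 -7
SUB     -> 7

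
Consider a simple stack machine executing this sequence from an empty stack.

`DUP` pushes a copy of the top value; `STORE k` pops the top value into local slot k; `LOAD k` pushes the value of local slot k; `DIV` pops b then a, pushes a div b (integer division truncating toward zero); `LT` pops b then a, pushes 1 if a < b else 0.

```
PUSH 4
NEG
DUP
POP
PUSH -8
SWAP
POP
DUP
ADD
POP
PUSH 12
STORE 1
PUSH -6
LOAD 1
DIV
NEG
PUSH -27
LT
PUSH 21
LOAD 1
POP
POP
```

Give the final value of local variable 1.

12

PUSH 4   -> [4]
NEG      -> [-4]
DUP      -> [-4, -4]
POP      -> [-4]
PUSH -8  -> [-4, -8]
SWAP     -> [-8, -4]
POP      -> [-8]
DUP      -> [-8, -8]
ADD      -> [-16]
POP      -> []
PUSH 12  -> [12]
STORE 1  -> []
PUSH -6  -> [-6]
LOAD 1   -> [-6, 12]
DIV      -> [0]
NEG      -> [0]
PUSH -27 -> [0, -27]
LT       -> [0]
PUSH 21  -> [0, 21]
LOAD 1   -> [0, 21, 12]
POP      -> [0, 21]
POP      -> [0]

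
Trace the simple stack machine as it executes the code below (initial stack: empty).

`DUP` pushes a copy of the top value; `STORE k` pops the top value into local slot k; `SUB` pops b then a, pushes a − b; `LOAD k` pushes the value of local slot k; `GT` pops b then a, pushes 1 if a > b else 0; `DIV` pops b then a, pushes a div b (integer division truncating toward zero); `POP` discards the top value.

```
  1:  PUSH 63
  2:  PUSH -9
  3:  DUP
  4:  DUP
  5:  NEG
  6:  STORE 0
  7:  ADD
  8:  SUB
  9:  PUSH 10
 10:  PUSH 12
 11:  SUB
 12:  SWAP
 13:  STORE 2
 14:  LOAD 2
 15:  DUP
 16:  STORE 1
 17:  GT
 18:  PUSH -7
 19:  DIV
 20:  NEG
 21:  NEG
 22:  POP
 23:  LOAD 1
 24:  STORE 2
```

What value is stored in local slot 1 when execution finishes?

81

PUSH 63 → 63
PUSH -9 → 63 -9
DUP     → 63 -9 -9
DUP     → 63 -9 -9 -9
NEG     → 63 -9 -9 9
STORE 0 → 63 -9 -9
ADD     → 63 -18
SUB     → 81
PUSH 10 → 81 10
PUSH 12 → 81 10 12
SUB     → 81 -2
SWAP    → -2 81
STORE 2 → -2
LOAD 2  → -2 81
DUP     → -2 81 81
STORE 1 → -2 81
GT      → 0
PUSH -7 → 0 -7
DIV     → 0
NEG     → 0
NEG     → 0
POP     → (empty)
LOAD 1  → 81
STORE 2 → (empty)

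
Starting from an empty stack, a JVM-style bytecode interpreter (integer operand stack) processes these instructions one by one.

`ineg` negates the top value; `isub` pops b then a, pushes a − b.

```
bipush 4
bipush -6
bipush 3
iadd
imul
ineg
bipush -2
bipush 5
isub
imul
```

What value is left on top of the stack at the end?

-84

bipush 4  : 4
bipush -6 : 4 -6
bipush 3  : 4 -6 3
iadd      : 4 -3
imul      : -12
ineg      : 12
bipush -2 : 12 -2
bipush 5  : 12 -2 5
isub      : 12 -7
imul      : -84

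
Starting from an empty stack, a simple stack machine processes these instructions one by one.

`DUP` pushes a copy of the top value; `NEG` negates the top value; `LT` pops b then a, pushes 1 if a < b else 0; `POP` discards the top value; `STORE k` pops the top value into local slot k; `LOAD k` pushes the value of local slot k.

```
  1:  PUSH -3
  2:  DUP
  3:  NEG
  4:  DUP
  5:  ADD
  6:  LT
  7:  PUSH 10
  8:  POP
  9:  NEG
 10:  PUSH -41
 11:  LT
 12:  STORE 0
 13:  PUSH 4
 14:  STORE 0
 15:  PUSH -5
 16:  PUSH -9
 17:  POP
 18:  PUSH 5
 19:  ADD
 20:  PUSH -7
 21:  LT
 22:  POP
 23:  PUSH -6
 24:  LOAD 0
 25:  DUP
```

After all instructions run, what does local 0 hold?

4

PUSH -3  : -3
DUP      : -3 -3
NEG      : -3 3
DUP      : -3 3 3
ADD      : -3 6
LT       : 1
PUSH 10  : 1 10
POP      : 1
NEG      : -1
PUSH -41 : -1 -41
LT       : 0
STORE 0  : (empty)
PUSH 4   : 4
STORE 0  : (empty)
PUSH -5  : -5
PUSH -9  : -5 -9
POP      : -5
PUSH 5   : -5 5
ADD      : 0
PUSH -7  : 0 -7
LT       : 0
POP      : (empty)
PUSH -6  : -6
LOAD 0   : -6 4
DUP      : -6 4 4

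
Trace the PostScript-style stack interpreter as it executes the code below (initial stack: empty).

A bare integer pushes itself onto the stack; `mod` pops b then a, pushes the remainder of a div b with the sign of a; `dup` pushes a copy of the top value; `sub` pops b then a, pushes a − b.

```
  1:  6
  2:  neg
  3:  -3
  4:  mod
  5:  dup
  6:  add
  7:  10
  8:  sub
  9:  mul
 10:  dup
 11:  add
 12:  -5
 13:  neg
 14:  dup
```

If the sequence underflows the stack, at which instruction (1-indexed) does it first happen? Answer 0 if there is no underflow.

9

6    6
neg  -6
-3   -6 -3
mod  0
dup  0 0
add  0
10   0 10
sub  -10
mul  — needs 2 operands, stack has 1 → underflow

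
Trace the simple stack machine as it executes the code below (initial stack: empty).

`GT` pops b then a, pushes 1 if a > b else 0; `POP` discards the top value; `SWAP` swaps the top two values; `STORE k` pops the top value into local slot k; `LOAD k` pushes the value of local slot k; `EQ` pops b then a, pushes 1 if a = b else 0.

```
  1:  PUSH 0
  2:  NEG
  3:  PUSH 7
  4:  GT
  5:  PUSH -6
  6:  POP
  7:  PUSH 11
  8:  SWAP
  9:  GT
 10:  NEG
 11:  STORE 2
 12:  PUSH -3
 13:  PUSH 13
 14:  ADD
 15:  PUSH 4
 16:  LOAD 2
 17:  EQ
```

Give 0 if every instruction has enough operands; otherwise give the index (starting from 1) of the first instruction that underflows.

PUSH 0  -> [0]
NEG     -> [0]
PUSH 7  -> [0, 7]
GT      -> [0]
PUSH -6 -> [0, -6]
POP     -> [0]
PUSH 11 -> [0, 11]
SWAP    -> [11, 0]
GT      -> [1]
NEG     -> [-1]
STORE 2 -> []
PUSH -3 -> [-3]
PUSH 13 -> [-3, 13]
ADD     -> [10]
PUSH 4  -> [10, 4]
LOAD 2  -> [10, 4, -1]
EQ      -> [10, 0]

0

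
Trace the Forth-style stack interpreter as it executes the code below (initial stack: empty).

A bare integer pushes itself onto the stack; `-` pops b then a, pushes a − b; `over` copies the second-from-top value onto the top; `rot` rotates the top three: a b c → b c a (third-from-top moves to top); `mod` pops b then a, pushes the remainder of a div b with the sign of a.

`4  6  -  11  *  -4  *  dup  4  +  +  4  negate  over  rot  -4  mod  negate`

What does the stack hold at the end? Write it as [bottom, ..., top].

4      : [4]
6      : [4, 6]
-      : [-2]
11     : [-2, 11]
*      : [-22]
-4     : [-22, -4]
*      : [88]
dup    : [88, 88]
4      : [88, 88, 4]
+      : [88, 92]
+      : [180]
4      : [180, 4]
negate : [180, -4]
over   : [180, -4, 180]
rot    : [-4, 180, 180]
-4     : [-4, 180, 180, -4]
mod    : [-4, 180, 0]
negate : [-4, 180, 0]

[-4, 180, 0]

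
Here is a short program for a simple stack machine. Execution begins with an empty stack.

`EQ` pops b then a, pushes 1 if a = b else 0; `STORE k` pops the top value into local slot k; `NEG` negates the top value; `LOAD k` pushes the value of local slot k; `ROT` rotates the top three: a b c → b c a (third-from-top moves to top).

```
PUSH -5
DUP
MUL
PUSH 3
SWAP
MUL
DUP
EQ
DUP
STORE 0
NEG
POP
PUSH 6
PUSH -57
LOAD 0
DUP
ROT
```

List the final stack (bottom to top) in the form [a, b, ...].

[6, 1, 1, -57]

PUSH -5   [-5]
DUP       [-5, -5]
MUL       [25]
PUSH 3    [25, 3]
SWAP      [3, 25]
MUL       [75]
DUP       [75, 75]
EQ        [1]
DUP       [1, 1]
STORE 0   [1]
NEG       [-1]
POP       []
PUSH 6    [6]
PUSH -57  [6, -57]
LOAD 0    [6, -57, 1]
DUP       [6, -57, 1, 1]
ROT       [6, 1, 1, -57]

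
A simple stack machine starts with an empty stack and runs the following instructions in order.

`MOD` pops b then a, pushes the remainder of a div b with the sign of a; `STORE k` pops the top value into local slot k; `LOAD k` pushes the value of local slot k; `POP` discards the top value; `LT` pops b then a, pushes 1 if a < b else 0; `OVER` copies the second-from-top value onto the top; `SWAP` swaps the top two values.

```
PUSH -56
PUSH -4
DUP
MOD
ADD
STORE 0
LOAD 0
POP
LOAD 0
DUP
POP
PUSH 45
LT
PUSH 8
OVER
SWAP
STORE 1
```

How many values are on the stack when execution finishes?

PUSH -56 : -56
PUSH -4  : -56 -4
DUP      : -56 -4 -4
MOD      : -56 0
ADD      : -56
STORE 0  : (empty)
LOAD 0   : -56
POP      : (empty)
LOAD 0   : -56
DUP      : -56 -56
POP      : -56
PUSH 45  : -56 45
LT       : 1
PUSH 8   : 1 8
OVER     : 1 8 1
SWAP     : 1 1 8
STORE 1  : 1 1

2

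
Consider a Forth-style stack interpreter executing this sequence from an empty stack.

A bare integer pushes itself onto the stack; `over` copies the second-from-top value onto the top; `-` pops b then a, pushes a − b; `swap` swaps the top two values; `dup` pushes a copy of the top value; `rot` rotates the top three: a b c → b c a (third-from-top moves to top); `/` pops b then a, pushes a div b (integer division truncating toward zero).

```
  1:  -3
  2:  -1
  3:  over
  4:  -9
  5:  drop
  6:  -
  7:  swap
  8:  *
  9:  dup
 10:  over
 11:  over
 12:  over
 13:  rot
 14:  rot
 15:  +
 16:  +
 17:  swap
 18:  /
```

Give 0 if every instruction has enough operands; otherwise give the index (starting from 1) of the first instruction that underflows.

-3    -3
-1    -3 -1
over  -3 -1 -3
-9    -3 -1 -3 -9
drop  -3 -1 -3
-     -3 2
swap  2 -3
*     -6
dup   -6 -6
over  -6 -6 -6
over  -6 -6 -6 -6
over  -6 -6 -6 -6 -6
rot   -6 -6 -6 -6 -6
rot   -6 -6 -6 -6 -6
+     -6 -6 -6 -12
+     -6 -6 -18
swap  -6 -18 -6
/     -6 3

0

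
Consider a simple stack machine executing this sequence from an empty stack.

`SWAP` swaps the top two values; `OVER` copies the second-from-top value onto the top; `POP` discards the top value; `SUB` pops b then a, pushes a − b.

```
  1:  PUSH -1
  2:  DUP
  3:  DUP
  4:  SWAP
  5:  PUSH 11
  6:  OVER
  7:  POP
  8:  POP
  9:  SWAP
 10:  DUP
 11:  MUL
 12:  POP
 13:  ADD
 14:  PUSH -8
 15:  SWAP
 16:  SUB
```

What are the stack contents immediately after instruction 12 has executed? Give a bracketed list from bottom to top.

PUSH -1  -1
DUP      -1 -1
DUP      -1 -1 -1
SWAP     -1 -1 -1
PUSH 11  -1 -1 -1 11
OVER     -1 -1 -1 11 -1
POP      -1 -1 -1 11
POP      -1 -1 -1
SWAP     -1 -1 -1
DUP      -1 -1 -1 -1
MUL      -1 -1 1
POP      -1 -1

[-1, -1]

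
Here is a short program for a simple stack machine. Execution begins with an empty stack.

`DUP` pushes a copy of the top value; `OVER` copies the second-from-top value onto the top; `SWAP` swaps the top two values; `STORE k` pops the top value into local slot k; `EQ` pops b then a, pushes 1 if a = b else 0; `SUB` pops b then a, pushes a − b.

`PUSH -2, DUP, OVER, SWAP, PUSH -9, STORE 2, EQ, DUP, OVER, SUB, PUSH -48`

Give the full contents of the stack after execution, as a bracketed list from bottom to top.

PUSH -2  : -2
DUP      : -2 -2
OVER     : -2 -2 -2
SWAP     : -2 -2 -2
PUSH -9  : -2 -2 -2 -9
STORE 2  : -2 -2 -2
EQ       : -2 1
DUP      : -2 1 1
OVER     : -2 1 1 1
SUB      : -2 1 0
PUSH -48 : -2 1 0 -48

[-2, 1, 0, -48]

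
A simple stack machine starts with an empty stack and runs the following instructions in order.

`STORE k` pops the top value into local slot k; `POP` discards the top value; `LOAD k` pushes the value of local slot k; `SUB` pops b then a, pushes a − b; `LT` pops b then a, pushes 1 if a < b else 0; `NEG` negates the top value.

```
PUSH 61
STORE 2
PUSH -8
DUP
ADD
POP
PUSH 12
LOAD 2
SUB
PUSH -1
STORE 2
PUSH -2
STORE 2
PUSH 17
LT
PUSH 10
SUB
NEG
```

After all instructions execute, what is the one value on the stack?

9

PUSH 61 : 61
STORE 2 : (empty)
PUSH -8 : -8
DUP     : -8 -8
ADD     : -16
POP     : (empty)
PUSH 12 : 12
LOAD 2  : 12 61
SUB     : -49
PUSH -1 : -49 -1
STORE 2 : -49
PUSH -2 : -49 -2
STORE 2 : -49
PUSH 17 : -49 17
LT      : 1
PUSH 10 : 1 10
SUB     : -9
NEG     : 9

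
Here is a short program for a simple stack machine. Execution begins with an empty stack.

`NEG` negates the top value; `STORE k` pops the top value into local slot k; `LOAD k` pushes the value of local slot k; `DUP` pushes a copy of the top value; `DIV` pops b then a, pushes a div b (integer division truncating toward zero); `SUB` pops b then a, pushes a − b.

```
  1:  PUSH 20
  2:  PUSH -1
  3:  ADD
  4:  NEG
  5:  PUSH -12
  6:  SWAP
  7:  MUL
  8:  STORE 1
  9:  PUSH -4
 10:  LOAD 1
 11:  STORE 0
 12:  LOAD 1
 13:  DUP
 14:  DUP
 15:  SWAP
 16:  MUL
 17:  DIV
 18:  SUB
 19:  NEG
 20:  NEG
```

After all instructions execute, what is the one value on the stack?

PUSH 20   20
PUSH -1   20 -1
ADD       19
NEG       -19
PUSH -12  -19 -12
SWAP      -12 -19
MUL       228
STORE 1   (empty)
PUSH -4   -4
LOAD 1    -4 228
STORE 0   -4
LOAD 1    -4 228
DUP       -4 228 228
DUP       -4 228 228 228
SWAP      -4 228 228 228
MUL       -4 228 51984
DIV       -4 0
SUB       -4
NEG       4
NEG       -4

-4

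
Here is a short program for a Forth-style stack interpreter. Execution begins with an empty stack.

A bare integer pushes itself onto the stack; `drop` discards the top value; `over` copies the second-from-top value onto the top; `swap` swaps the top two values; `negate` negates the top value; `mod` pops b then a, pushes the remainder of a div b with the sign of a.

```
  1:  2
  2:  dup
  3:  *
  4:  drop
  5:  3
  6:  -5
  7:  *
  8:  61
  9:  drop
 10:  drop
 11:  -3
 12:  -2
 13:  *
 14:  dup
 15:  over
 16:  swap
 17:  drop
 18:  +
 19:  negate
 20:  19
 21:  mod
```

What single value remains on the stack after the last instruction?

2      → [2]
dup    → [2, 2]
*      → [4]
drop   → []
3      → [3]
-5     → [3, -5]
*      → [-15]
61     → [-15, 61]
drop   → [-15]
drop   → []
-3     → [-3]
-2     → [-3, -2]
*      → [6]
dup    → [6, 6]
over   → [6, 6, 6]
swap   → [6, 6, 6]
drop   → [6, 6]
+      → [12]
negate → [-12]
19     → [-12, 19]
mod    → [-12]

-12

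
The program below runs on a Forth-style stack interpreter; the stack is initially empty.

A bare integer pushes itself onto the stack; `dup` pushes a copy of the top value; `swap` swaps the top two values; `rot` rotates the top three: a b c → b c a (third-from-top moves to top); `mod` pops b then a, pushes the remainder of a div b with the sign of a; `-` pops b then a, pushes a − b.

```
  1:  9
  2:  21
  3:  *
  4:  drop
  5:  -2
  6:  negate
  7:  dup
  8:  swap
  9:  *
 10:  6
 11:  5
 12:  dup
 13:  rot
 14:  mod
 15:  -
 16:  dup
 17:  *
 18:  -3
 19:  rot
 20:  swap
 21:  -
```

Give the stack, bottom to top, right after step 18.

[4, 0, -3]

9      : [9]
21     : [9, 21]
*      : [189]
drop   : []
-2     : [-2]
negate : [2]
dup    : [2, 2]
swap   : [2, 2]
*      : [4]
6      : [4, 6]
5      : [4, 6, 5]
dup    : [4, 6, 5, 5]
rot    : [4, 5, 5, 6]
mod    : [4, 5, 5]
-      : [4, 0]
dup    : [4, 0, 0]
*      : [4, 0]
-3     : [4, 0, -3]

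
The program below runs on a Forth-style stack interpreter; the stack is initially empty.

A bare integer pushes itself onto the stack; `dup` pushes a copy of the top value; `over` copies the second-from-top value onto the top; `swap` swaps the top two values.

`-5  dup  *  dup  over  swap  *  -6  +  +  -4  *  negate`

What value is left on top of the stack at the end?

2576

-5      -5
dup     -5 -5
*       25
dup     25 25
over    25 25 25
swap    25 25 25
*       25 625
-6      25 625 -6
+       25 619
+       644
-4      644 -4
*       -2576
negate  2576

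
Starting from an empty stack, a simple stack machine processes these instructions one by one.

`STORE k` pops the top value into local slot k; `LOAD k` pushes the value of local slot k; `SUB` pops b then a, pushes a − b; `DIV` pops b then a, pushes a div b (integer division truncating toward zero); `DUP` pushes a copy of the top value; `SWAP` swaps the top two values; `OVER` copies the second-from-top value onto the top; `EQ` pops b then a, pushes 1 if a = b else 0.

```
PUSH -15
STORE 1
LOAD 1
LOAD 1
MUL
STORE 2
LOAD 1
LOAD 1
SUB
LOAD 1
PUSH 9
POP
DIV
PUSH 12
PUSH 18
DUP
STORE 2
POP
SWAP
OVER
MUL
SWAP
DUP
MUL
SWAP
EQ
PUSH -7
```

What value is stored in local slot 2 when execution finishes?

PUSH -15 -> [-15]
STORE 1  -> []
LOAD 1   -> [-15]
LOAD 1   -> [-15, -15]
MUL      -> [225]
STORE 2  -> []
LOAD 1   -> [-15]
LOAD 1   -> [-15, -15]
SUB      -> [0]
LOAD 1   -> [0, -15]
PUSH 9   -> [0, -15, 9]
POP      -> [0, -15]
DIV      -> [0]
PUSH 12  -> [0, 12]
PUSH 18  -> [0, 12, 18]
DUP      -> [0, 12, 18, 18]
STORE 2  -> [0, 12, 18]
POP      -> [0, 12]
SWAP     -> [12, 0]
OVER     -> [12, 0, 12]
MUL      -> [12, 0]
SWAP     -> [0, 12]
DUP      -> [0, 12, 12]
MUL      -> [0, 144]
SWAP     -> [144, 0]
EQ       -> [0]
PUSH -7  -> [0, -7]

18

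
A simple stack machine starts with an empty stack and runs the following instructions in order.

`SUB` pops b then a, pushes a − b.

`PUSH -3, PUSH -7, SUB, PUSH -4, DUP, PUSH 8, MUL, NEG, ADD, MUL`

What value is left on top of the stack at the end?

PUSH -3 → [-3]
PUSH -7 → [-3, -7]
SUB     → [4]
PUSH -4 → [4, -4]
DUP     → [4, -4, -4]
PUSH 8  → [4, -4, -4, 8]
MUL     → [4, -4, -32]
NEG     → [4, -4, 32]
ADD     → [4, 28]
MUL     → [112]

112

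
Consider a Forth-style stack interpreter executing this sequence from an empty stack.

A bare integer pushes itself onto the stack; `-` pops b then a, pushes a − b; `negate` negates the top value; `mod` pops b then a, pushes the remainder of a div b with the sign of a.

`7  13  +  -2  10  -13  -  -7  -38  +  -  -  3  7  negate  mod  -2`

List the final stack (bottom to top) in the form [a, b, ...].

[20, -70, 3, -2]

7      → [7]
13     → [7, 13]
+      → [20]
-2     → [20, -2]
10     → [20, -2, 10]
-13    → [20, -2, 10, -13]
-      → [20, -2, 23]
-7     → [20, -2, 23, -7]
-38    → [20, -2, 23, -7, -38]
+      → [20, -2, 23, -45]
-      → [20, -2, 68]
-      → [20, -70]
3      → [20, -70, 3]
7      → [20, -70, 3, 7]
negate → [20, -70, 3, -7]
mod    → [20, -70, 3]
-2     → [20, -70, 3, -2]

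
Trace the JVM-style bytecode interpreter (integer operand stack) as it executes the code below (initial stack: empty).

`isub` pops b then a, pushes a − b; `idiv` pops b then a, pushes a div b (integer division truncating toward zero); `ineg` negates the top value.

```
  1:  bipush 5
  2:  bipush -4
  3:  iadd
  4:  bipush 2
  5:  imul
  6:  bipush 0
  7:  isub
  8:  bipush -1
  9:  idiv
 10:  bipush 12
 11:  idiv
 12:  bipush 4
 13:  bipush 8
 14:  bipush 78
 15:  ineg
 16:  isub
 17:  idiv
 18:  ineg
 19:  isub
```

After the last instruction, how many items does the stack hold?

bipush 5   5
bipush -4  5 -4
iadd       1
bipush 2   1 2
imul       2
bipush 0   2 0
isub       2
bipush -1  2 -1
idiv       -2
bipush 12  -2 12
idiv       0
bipush 4   0 4
bipush 8   0 4 8
bipush 78  0 4 8 78
ineg       0 4 8 -78
isub       0 4 86
idiv       0 0
ineg       0 0
isub       0

1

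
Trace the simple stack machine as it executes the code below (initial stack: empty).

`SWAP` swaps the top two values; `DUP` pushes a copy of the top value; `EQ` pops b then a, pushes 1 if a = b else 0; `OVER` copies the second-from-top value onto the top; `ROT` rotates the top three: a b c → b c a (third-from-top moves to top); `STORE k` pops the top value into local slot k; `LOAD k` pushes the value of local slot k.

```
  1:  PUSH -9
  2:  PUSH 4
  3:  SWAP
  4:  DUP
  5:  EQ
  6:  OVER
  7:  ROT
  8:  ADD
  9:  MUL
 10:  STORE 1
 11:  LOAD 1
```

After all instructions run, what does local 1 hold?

8

PUSH -9  [-9]
PUSH 4   [-9, 4]
SWAP     [4, -9]
DUP      [4, -9, -9]
EQ       [4, 1]
OVER     [4, 1, 4]
ROT      [1, 4, 4]
ADD      [1, 8]
MUL      [8]
STORE 1  []
LOAD 1   [8]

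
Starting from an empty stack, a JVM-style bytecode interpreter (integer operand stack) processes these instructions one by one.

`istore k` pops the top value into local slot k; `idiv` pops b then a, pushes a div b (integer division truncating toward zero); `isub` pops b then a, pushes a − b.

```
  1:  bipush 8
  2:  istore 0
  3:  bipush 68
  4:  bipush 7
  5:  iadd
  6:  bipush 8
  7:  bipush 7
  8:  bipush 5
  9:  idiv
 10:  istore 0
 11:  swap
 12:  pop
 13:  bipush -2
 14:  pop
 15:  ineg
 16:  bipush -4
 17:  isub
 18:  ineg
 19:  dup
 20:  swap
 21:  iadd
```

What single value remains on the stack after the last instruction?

bipush 8   8
istore 0   (empty)
bipush 68  68
bipush 7   68 7
iadd       75
bipush 8   75 8
bipush 7   75 8 7
bipush 5   75 8 7 5
idiv       75 8 1
istore 0   75 8
swap       8 75
pop        8
bipush -2  8 -2
pop        8
ineg       -8
bipush -4  -8 -4
isub       -4
ineg       4
dup        4 4
swap       4 4
iadd       8

8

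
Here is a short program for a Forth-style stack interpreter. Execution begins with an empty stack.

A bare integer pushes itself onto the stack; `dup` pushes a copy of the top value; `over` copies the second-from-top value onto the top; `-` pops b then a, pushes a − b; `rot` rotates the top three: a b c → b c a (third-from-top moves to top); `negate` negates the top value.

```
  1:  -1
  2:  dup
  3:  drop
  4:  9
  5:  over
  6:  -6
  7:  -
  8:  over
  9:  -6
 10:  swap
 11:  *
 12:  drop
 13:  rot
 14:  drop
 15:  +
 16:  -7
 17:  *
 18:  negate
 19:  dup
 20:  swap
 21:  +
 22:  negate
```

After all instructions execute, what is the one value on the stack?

-1      -1
dup     -1 -1
drop    -1
9       -1 9
over    -1 9 -1
-6      -1 9 -1 -6
-       -1 9 5
over    -1 9 5 9
-6      -1 9 5 9 -6
swap    -1 9 5 -6 9
*       -1 9 5 -54
drop    -1 9 5
rot     9 5 -1
drop    9 5
+       14
-7      14 -7
*       -98
negate  98
dup     98 98
swap    98 98
+       196
negate  -196

-196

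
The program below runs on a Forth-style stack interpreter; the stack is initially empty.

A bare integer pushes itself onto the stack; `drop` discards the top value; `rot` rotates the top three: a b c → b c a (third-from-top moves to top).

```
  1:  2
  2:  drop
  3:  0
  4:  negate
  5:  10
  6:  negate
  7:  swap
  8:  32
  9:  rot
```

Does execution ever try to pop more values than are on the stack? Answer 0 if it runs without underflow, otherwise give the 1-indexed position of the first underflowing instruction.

0

2      -> [2]
drop   -> []
0      -> [0]
negate -> [0]
10     -> [0, 10]
negate -> [0, -10]
swap   -> [-10, 0]
32     -> [-10, 0, 32]
rot    -> [0, 32, -10]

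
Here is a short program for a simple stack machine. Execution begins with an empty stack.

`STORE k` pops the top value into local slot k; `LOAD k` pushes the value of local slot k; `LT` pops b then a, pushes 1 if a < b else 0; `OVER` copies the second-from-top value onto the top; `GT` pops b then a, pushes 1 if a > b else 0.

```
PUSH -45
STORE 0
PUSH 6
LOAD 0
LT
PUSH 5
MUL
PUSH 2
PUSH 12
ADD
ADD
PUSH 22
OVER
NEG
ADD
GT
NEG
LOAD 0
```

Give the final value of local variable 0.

PUSH -45  -45
STORE 0   (empty)
PUSH 6    6
LOAD 0    6 -45
LT        0
PUSH 5    0 5
MUL       0
PUSH 2    0 2
PUSH 12   0 2 12
ADD       0 14
ADD       14
PUSH 22   14 22
OVER      14 22 14
NEG       14 22 -14
ADD       14 8
GT        1
NEG       -1
LOAD 0    -1 -45

-45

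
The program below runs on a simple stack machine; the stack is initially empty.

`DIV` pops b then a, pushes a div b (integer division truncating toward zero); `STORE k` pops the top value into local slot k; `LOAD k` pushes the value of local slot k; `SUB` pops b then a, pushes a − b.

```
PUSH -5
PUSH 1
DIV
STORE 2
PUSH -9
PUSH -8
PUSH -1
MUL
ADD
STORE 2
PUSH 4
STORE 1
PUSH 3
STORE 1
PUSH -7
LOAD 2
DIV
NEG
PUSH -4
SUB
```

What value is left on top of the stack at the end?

PUSH -5  [-5]
PUSH 1   [-5, 1]
DIV      [-5]
STORE 2  []
PUSH -9  [-9]
PUSH -8  [-9, -8]
PUSH -1  [-9, -8, -1]
MUL      [-9, 8]
ADD      [-1]
STORE 2  []
PUSH 4   [4]
STORE 1  []
PUSH 3   [3]
STORE 1  []
PUSH -7  [-7]
LOAD 2   [-7, -1]
DIV      [7]
NEG      [-7]
PUSH -4  [-7, -4]
SUB      [-3]

-3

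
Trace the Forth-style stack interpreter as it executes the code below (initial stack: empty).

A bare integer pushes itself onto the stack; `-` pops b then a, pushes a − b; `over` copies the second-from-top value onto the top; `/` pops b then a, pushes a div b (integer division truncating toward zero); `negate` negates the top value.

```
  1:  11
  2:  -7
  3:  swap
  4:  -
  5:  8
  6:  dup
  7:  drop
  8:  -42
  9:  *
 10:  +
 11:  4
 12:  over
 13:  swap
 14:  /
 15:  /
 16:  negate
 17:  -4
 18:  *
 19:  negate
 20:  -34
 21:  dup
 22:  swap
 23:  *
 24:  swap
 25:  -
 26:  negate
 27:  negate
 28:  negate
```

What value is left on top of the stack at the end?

-1172

11     : [11]
-7     : [11, -7]
swap   : [-7, 11]
-      : [-18]
8      : [-18, 8]
dup    : [-18, 8, 8]
drop   : [-18, 8]
-42    : [-18, 8, -42]
*      : [-18, -336]
+      : [-354]
4      : [-354, 4]
over   : [-354, 4, -354]
swap   : [-354, -354, 4]
/      : [-354, -88]
/      : [4]
negate : [-4]
-4     : [-4, -4]
*      : [16]
negate : [-16]
-34    : [-16, -34]
dup    : [-16, -34, -34]
swap   : [-16, -34, -34]
*      : [-16, 1156]
swap   : [1156, -16]
-      : [1172]
negate : [-1172]
negate : [1172]
negate : [-1172]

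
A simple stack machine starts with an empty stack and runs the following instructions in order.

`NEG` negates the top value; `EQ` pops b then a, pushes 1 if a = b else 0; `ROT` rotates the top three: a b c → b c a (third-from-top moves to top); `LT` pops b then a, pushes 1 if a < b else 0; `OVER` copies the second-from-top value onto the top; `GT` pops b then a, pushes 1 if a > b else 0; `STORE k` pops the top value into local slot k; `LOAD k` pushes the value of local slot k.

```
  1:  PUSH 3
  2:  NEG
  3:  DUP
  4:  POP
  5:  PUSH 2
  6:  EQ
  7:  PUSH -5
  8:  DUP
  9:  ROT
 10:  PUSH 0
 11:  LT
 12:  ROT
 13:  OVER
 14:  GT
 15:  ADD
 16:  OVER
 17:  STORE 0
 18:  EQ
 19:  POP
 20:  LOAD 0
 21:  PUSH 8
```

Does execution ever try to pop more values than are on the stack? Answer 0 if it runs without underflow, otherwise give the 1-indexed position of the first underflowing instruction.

PUSH 3   [3]
NEG      [-3]
DUP      [-3, -3]
POP      [-3]
PUSH 2   [-3, 2]
EQ       [0]
PUSH -5  [0, -5]
DUP      [0, -5, -5]
ROT      [-5, -5, 0]
PUSH 0   [-5, -5, 0, 0]
LT       [-5, -5, 0]
ROT      [-5, 0, -5]
OVER     [-5, 0, -5, 0]
GT       [-5, 0, 0]
ADD      [-5, 0]
OVER     [-5, 0, -5]
STORE 0  [-5, 0]
EQ       [0]
POP      []
LOAD 0   [-5]
PUSH 8   [-5, 8]

0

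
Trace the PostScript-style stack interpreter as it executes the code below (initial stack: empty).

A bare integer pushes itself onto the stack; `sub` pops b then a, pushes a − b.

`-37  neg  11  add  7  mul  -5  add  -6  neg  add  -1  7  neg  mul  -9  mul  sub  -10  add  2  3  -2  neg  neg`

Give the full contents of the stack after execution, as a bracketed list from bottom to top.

-37 : [-37]
neg : [37]
11  : [37, 11]
add : [48]
7   : [48, 7]
mul : [336]
-5  : [336, -5]
add : [331]
-6  : [331, -6]
neg : [331, 6]
add : [337]
-1  : [337, -1]
7   : [337, -1, 7]
neg : [337, -1, -7]
mul : [337, 7]
-9  : [337, 7, -9]
mul : [337, -63]
sub : [400]
-10 : [400, -10]
add : [390]
2   : [390, 2]
3   : [390, 2, 3]
-2  : [390, 2, 3, -2]
neg : [390, 2, 3, 2]
neg : [390, 2, 3, -2]

[390, 2, 3, -2]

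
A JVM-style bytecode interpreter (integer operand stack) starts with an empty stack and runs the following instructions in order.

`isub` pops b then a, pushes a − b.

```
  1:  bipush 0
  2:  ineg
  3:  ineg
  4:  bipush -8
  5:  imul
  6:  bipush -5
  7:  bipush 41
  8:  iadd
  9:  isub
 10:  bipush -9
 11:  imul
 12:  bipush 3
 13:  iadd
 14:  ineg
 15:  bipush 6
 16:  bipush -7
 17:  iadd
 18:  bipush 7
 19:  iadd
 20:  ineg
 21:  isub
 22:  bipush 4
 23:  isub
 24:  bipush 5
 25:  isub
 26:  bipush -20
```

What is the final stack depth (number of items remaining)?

2

bipush 0   → 0
ineg       → 0
ineg       → 0
bipush -8  → 0 -8
imul       → 0
bipush -5  → 0 -5
bipush 41  → 0 -5 41
iadd       → 0 36
isub       → -36
bipush -9  → -36 -9
imul       → 324
bipush 3   → 324 3
iadd       → 327
ineg       → -327
bipush 6   → -327 6
bipush -7  → -327 6 -7
iadd       → -327 -1
bipush 7   → -327 -1 7
iadd       → -327 6
ineg       → -327 -6
isub       → -321
bipush 4   → -321 4
isub       → -325
bipush 5   → -325 5
isub       → -330
bipush -20 → -330 -20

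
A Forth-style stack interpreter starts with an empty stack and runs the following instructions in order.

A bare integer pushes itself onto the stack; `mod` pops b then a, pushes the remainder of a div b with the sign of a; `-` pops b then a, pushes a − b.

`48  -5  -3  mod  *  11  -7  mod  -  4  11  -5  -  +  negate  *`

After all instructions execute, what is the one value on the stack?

48      48
-5      48 -5
-3      48 -5 -3
mod     48 -2
*       -96
11      -96 11
-7      -96 11 -7
mod     -96 4
-       -100
4       -100 4
11      -100 4 11
-5      -100 4 11 -5
-       -100 4 16
+       -100 20
negate  -100 -20
*       2000

2000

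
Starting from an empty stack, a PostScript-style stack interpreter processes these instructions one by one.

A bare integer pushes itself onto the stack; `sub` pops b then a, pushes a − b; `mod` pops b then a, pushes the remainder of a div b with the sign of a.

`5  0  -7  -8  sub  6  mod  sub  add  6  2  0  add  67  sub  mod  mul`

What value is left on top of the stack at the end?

5   : [5]
0   : [5, 0]
-7  : [5, 0, -7]
-8  : [5, 0, -7, -8]
sub : [5, 0, 1]
6   : [5, 0, 1, 6]
mod : [5, 0, 1]
sub : [5, -1]
add : [4]
6   : [4, 6]
2   : [4, 6, 2]
0   : [4, 6, 2, 0]
add : [4, 6, 2]
67  : [4, 6, 2, 67]
sub : [4, 6, -65]
mod : [4, 6]
mul : [24]

24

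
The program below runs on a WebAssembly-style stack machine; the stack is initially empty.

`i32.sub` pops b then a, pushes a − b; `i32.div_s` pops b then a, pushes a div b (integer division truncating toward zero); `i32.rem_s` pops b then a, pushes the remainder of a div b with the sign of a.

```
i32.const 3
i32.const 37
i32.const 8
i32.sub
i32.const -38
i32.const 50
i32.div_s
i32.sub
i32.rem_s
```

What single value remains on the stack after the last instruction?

3

i32.const 3   : 3
i32.const 37  : 3 37
i32.const 8   : 3 37 8
i32.sub       : 3 29
i32.const -38 : 3 29 -38
i32.const 50  : 3 29 -38 50
i32.div_s     : 3 29 0
i32.sub       : 3 29
i32.rem_s     : 3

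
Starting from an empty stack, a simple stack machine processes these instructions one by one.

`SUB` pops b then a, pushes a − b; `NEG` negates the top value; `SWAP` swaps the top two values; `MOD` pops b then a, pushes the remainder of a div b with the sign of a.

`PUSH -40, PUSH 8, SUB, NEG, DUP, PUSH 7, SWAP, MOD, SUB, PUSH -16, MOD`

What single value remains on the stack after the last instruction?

9

PUSH -40 → -40
PUSH 8   → -40 8
SUB      → -48
NEG      → 48
DUP      → 48 48
PUSH 7   → 48 48 7
SWAP     → 48 7 48
MOD      → 48 7
SUB      → 41
PUSH -16 → 41 -16
MOD      → 9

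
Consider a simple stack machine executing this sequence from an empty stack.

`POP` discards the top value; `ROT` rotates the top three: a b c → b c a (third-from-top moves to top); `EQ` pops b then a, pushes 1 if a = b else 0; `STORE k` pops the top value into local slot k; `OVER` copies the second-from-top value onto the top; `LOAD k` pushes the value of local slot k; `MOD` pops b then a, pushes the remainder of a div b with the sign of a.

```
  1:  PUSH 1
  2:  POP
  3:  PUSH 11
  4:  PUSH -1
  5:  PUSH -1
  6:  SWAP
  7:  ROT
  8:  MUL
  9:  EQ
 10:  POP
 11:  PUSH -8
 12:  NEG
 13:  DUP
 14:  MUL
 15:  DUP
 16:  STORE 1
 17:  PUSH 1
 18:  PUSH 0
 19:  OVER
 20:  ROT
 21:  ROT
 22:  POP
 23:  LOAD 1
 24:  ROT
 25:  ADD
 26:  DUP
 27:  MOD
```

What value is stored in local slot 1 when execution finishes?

PUSH 1   1
POP      (empty)
PUSH 11  11
PUSH -1  11 -1
PUSH -1  11 -1 -1
SWAP     11 -1 -1
ROT      -1 -1 11
MUL      -1 -11
EQ       0
POP      (empty)
PUSH -8  -8
NEG      8
DUP      8 8
MUL      64
DUP      64 64
STORE 1  64
PUSH 1   64 1
PUSH 0   64 1 0
OVER     64 1 0 1
ROT      64 0 1 1
ROT      64 1 1 0
POP      64 1 1
LOAD 1   64 1 1 64
ROT      64 1 64 1
ADD      64 1 65
DUP      64 1 65 65
MOD      64 1 0

64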